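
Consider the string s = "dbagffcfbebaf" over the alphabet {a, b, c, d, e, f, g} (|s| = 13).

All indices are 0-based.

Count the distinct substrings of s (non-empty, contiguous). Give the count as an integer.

sorted suffixes:
  #0 SA[0]=11  'af'
  #1 SA[1]=2  'agffcfbebaf'
  #2 SA[2]=10  'baf'
  #3 SA[3]=1  'bagffcfbebaf'
  #4 SA[4]=8  'bebaf'
  #5 SA[5]=6  'cfbebaf'
  #6 SA[6]=0  'dbagffcfbebaf'
  #7 SA[7]=9  'ebaf'
  #8 SA[8]=12  'f'
  #9 SA[9]=7  'fbebaf'
  #10 SA[10]=5  'fcfbebaf'
  #11 SA[11]=4  'ffcfbebaf'
  #12 SA[12]=3  'gffcfbebaf'

SA = [11, 2, 10, 1, 8, 6, 0, 9, 12, 7, 5, 4, 3]
i: (SA[i-1],SA[i]) lcp shared
  1: (11,2) 1 'a'
  2: (2,10) 0 ''
  3: (10,1) 2 'ba'
  4: (1,8) 1 'b'
  5: (8,6) 0 ''
  6: (6,0) 0 ''
  7: (0,9) 0 ''
  8: (9,12) 0 ''
  9: (12,7) 1 'f'
  10: (7,5) 1 'f'
  11: (5,4) 1 'f'
  12: (4,3) 0 ''

n(n+1)/2 = 13·14/2 = 91
Σ LCP = 0 + 1 + 0 + 2 + 1 + 0 + 0 + 0 + 0 + 1 + 1 + 1 + 0 = 7
distinct = 91 − 7 = 84

84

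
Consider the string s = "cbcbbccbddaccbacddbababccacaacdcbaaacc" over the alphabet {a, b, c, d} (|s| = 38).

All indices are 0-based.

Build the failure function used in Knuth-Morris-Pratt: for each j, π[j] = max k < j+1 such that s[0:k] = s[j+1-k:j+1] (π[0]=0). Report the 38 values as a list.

[0, 0, 1, 2, 0, 1, 1, 2, 0, 0, 0, 1, 1, 2, 0, 1, 0, 0, 0, 0, 0, 0, 0, 1, 1, 0, 1, 0, 0, 1, 0, 1, 2, 0, 0, 0, 1, 1]

π[0] = 0
j=1 s[j]='b': π[1]=0 (border '')
j=2 s[j]='c': π[2]=1 (border 'c')
j=3 s[j]='b': π[3]=2 (border 'cb')
j=4 s[j]='b': k: 2→0; π[4]=0 (border '')
j=5 s[j]='c': π[5]=1 (border 'c')
j=6 s[j]='c': k: 1→0; π[6]=1 (border 'c')
j=7 s[j]='b': π[7]=2 (border 'cb')
j=8 s[j]='d': k: 2→0; π[8]=0 (border '')
j=9 s[j]='d': π[9]=0 (border '')
j=10 s[j]='a': π[10]=0 (border '')
j=11 s[j]='c': π[11]=1 (border 'c')
j=12 s[j]='c': k: 1→0; π[12]=1 (border 'c')
j=13 s[j]='b': π[13]=2 (border 'cb')
j=14 s[j]='a': k: 2→0; π[14]=0 (border '')
j=15 s[j]='c': π[15]=1 (border 'c')
j=16 s[j]='d': k: 1→0; π[16]=0 (border '')
j=17 s[j]='d': π[17]=0 (border '')
j=18 s[j]='b': π[18]=0 (border '')
j=19 s[j]='a': π[19]=0 (border '')
j=20 s[j]='b': π[20]=0 (border '')
j=21 s[j]='a': π[21]=0 (border '')
j=22 s[j]='b': π[22]=0 (border '')
j=23 s[j]='c': π[23]=1 (border 'c')
j=24 s[j]='c': k: 1→0; π[24]=1 (border 'c')
j=25 s[j]='a': k: 1→0; π[25]=0 (border '')
j=26 s[j]='c': π[26]=1 (border 'c')
j=27 s[j]='a': k: 1→0; π[27]=0 (border '')
j=28 s[j]='a': π[28]=0 (border '')
j=29 s[j]='c': π[29]=1 (border 'c')
j=30 s[j]='d': k: 1→0; π[30]=0 (border '')
j=31 s[j]='c': π[31]=1 (border 'c')
j=32 s[j]='b': π[32]=2 (border 'cb')
j=33 s[j]='a': k: 2→0; π[33]=0 (border '')
j=34 s[j]='a': π[34]=0 (border '')
j=35 s[j]='a': π[35]=0 (border '')
j=36 s[j]='c': π[36]=1 (border 'c')
j=37 s[j]='c': k: 1→0; π[37]=1 (border 'c')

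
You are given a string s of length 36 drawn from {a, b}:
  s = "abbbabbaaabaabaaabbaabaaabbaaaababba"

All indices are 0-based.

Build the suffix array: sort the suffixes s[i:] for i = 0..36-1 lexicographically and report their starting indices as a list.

[35, 27, 7, 28, 22, 14, 19, 11, 8, 29, 23, 15, 20, 12, 9, 30, 32, 24, 4, 16, 0, 34, 26, 6, 21, 13, 18, 10, 31, 3, 33, 25, 5, 17, 2, 1]

rank | idx | suffix
   0 |  35 | a
   1 |  27 | aaaababba
   2 |   7 | aaabaabaaabbaabaaabbaaaababba
   3 |  28 | aaababba
   4 |  22 | aaabbaaaababba
   5 |  14 | aaabbaabaaabbaaaababba
   6 |  19 | aabaaabbaaaababba
   7 |  11 | aabaaabbaabaaabbaaaababba
   8 |   8 | aabaabaaabbaabaaabbaaaababba
   9 |  29 | aababba
  10 |  23 | aabbaaaababba
  11 |  15 | aabbaabaaabbaaaababba
  12 |  20 | abaaabbaaaababba
  13 |  12 | abaaabbaabaaabbaaaababba
  14 |   9 | abaabaaabbaabaaabbaaaababba
  15 |  30 | ababba
  16 |  32 | abba
  17 |  24 | abbaaaababba
  18 |   4 | abbaaabaabaaabbaabaaabbaaaababba
  19 |  16 | abbaabaaabbaaaababba
  20 |   0 | abbbabbaaabaabaaabbaabaaabbaaaababba
  21 |  34 | ba
  22 |  26 | baaaababba
  23 |   6 | baaabaabaaabbaabaaabbaaaababba
  24 |  21 | baaabbaaaababba
  25 |  13 | baaabbaabaaabbaaaababba
  26 |  18 | baabaaabbaaaababba
  27 |  10 | baabaaabbaabaaabbaaaababba
  28 |  31 | babba
  29 |   3 | babbaaabaabaaabbaabaaabbaaaababba
  30 |  33 | bba
  31 |  25 | bbaaaababba
  32 |   5 | bbaaabaabaaabbaabaaabbaaaababba
  33 |  17 | bbaabaaabbaaaababba
  34 |   2 | bbabbaaabaabaaabbaabaaabbaaaababba
  35 |   1 | bbbabbaaabaabaaabbaabaaabbaaaababba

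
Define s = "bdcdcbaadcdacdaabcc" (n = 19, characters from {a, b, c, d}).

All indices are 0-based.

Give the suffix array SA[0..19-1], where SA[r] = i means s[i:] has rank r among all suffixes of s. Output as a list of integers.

rank→(start, suffix):
  0 → (14, 'aabcc')
  1 → (6, 'aadcdacdaabcc')
  2 → (15, 'abcc')
  3 → (11, 'acdaabcc')
  4 → (7, 'adcdacdaabcc')
  5 → (5, 'baadcdacdaabcc')
  6 → (16, 'bcc')
  7 → (0, 'bdcdcbaadcdacdaabcc')
  8 → (18, 'c')
  9 → (4, 'cbaadcdacdaabcc')
  10 → (17, 'cc')
  11 → (12, 'cdaabcc')
  12 → (9, 'cdacdaabcc')
  13 → (2, 'cdcbaadcdacdaabcc')
  14 → (13, 'daabcc')
  15 → (10, 'dacdaabcc')
  16 → (3, 'dcbaadcdacdaabcc')
  17 → (8, 'dcdacdaabcc')
  18 → (1, 'dcdcbaadcdacdaabcc')

[14, 6, 15, 11, 7, 5, 16, 0, 18, 4, 17, 12, 9, 2, 13, 10, 3, 8, 1]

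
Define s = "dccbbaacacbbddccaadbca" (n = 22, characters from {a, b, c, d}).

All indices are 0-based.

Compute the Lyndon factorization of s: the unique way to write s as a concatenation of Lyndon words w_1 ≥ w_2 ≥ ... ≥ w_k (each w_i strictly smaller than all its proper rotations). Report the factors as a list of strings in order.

["d", "c", "c", "b", "b", "aacacbbddccaadbc", "a"]

emit factor 1: 'd' (i=0, period=1)
emit factor 2: 'c' (i=1, period=1)
emit factor 3: 'c' (i=2, period=1)
emit factor 4: 'b' (i=3, period=1)
emit factor 5: 'b' (i=4, period=1)
emit factor 6: 'aacacbbddccaadbc' (i=5, period=16)
emit factor 7: 'a' (i=21, period=1)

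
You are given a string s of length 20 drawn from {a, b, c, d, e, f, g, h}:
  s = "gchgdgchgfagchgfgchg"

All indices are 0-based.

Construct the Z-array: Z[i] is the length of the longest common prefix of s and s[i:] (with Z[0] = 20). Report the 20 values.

[20, 0, 0, 1, 0, 4, 0, 0, 1, 0, 0, 4, 0, 0, 1, 0, 4, 0, 0, 1]

Z[0]=20
i=1: fresh scan; Z[1]=0
i=2: fresh scan; Z[2]=0
i=3: fresh scan; Z[3]=1 extend→box=[3,4)
i=4: fresh scan; Z[4]=0
i=5: fresh scan; Z[5]=4 extend→box=[5,9)
i=6: min(r-i=3, Z[1]=0)=0; Z[6]=0
i=7: min(r-i=2, Z[2]=0)=0; Z[7]=0
i=8: min(r-i=1, Z[3]=1)=1; Z[8]=1
i=9: fresh scan; Z[9]=0
i=10: fresh scan; Z[10]=0
i=11: fresh scan; Z[11]=4 extend→box=[11,15)
i=12: min(r-i=3, Z[1]=0)=0; Z[12]=0
i=13: min(r-i=2, Z[2]=0)=0; Z[13]=0
i=14: min(r-i=1, Z[3]=1)=1; Z[14]=1
i=15: fresh scan; Z[15]=0
i=16: fresh scan; Z[16]=4 extend→box=[16,20)
i=17: min(r-i=3, Z[1]=0)=0; Z[17]=0
i=18: min(r-i=2, Z[2]=0)=0; Z[18]=0
i=19: min(r-i=1, Z[3]=1)=1; Z[19]=1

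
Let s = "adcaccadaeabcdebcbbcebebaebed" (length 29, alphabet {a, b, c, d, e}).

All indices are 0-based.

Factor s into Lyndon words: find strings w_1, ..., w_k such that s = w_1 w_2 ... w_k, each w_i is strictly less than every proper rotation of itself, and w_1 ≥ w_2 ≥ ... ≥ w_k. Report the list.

emit factor 1: 'adc' (i=0, period=3)
emit factor 2: 'accadae' (i=3, period=7)
emit factor 3: 'abcdebcbbcebebaebed' (i=10, period=19)

["adc", "accadae", "abcdebcbbcebebaebed"]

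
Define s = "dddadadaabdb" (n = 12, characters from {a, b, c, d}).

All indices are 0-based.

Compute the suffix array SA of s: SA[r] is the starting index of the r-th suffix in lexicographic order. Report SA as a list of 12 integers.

[7, 8, 5, 3, 11, 9, 6, 4, 2, 10, 1, 0]

rank | idx | suffix
   0 |   7 | aabdb
   1 |   8 | abdb
   2 |   5 | adaabdb
   3 |   3 | adadaabdb
   4 |  11 | b
   5 |   9 | bdb
   6 |   6 | daabdb
   7 |   4 | dadaabdb
   8 |   2 | dadadaabdb
   9 |  10 | db
  10 |   1 | ddadadaabdb
  11 |   0 | dddadadaabdb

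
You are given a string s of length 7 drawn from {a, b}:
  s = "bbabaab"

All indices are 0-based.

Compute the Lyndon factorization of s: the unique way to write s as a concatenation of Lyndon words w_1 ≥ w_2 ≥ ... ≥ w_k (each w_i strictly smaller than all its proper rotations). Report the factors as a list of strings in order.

["b", "b", "ab", "aab"]

emit factor 1: 'b' (i=0, period=1)
emit factor 2: 'b' (i=1, period=1)
emit factor 3: 'ab' (i=2, period=2)
emit factor 4: 'aab' (i=4, period=3)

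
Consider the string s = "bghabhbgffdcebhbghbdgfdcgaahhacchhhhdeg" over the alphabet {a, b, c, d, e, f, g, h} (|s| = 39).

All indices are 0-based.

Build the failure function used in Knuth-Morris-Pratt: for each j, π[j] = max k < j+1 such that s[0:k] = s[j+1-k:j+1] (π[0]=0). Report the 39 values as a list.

π[0] = 0
j=1 s[j]='g': π[1]=0 (border '')
j=2 s[j]='h': π[2]=0 (border '')
j=3 s[j]='a': π[3]=0 (border '')
j=4 s[j]='b': π[4]=1 (border 'b')
j=5 s[j]='h': k: 1→0; π[5]=0 (border '')
j=6 s[j]='b': π[6]=1 (border 'b')
j=7 s[j]='g': π[7]=2 (border 'bg')
j=8 s[j]='f': k: 2→0; π[8]=0 (border '')
j=9 s[j]='f': π[9]=0 (border '')
j=10 s[j]='d': π[10]=0 (border '')
j=11 s[j]='c': π[11]=0 (border '')
j=12 s[j]='e': π[12]=0 (border '')
j=13 s[j]='b': π[13]=1 (border 'b')
j=14 s[j]='h': k: 1→0; π[14]=0 (border '')
j=15 s[j]='b': π[15]=1 (border 'b')
j=16 s[j]='g': π[16]=2 (border 'bg')
j=17 s[j]='h': π[17]=3 (border 'bgh')
j=18 s[j]='b': k: 3→0; π[18]=1 (border 'b')
j=19 s[j]='d': k: 1→0; π[19]=0 (border '')
j=20 s[j]='g': π[20]=0 (border '')
j=21 s[j]='f': π[21]=0 (border '')
j=22 s[j]='d': π[22]=0 (border '')
j=23 s[j]='c': π[23]=0 (border '')
j=24 s[j]='g': π[24]=0 (border '')
j=25 s[j]='a': π[25]=0 (border '')
j=26 s[j]='a': π[26]=0 (border '')
j=27 s[j]='h': π[27]=0 (border '')
j=28 s[j]='h': π[28]=0 (border '')
j=29 s[j]='a': π[29]=0 (border '')
j=30 s[j]='c': π[30]=0 (border '')
j=31 s[j]='c': π[31]=0 (border '')
j=32 s[j]='h': π[32]=0 (border '')
j=33 s[j]='h': π[33]=0 (border '')
j=34 s[j]='h': π[34]=0 (border '')
j=35 s[j]='h': π[35]=0 (border '')
j=36 s[j]='d': π[36]=0 (border '')
j=37 s[j]='e': π[37]=0 (border '')
j=38 s[j]='g': π[38]=0 (border '')

[0, 0, 0, 0, 1, 0, 1, 2, 0, 0, 0, 0, 0, 1, 0, 1, 2, 3, 1, 0, 0, 0, 0, 0, 0, 0, 0, 0, 0, 0, 0, 0, 0, 0, 0, 0, 0, 0, 0]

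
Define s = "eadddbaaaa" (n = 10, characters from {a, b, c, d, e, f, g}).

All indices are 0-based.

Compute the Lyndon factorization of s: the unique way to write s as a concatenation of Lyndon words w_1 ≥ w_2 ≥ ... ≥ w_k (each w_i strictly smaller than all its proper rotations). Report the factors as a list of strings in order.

emit factor 1: 'e' (i=0, period=1)
emit factor 2: 'adddb' (i=1, period=5)
emit factor 3: 'a' (i=6, period=1)
emit factor 4: 'a' (i=7, period=1)
emit factor 5: 'a' (i=8, period=1)
emit factor 6: 'a' (i=9, period=1)

["e", "adddb", "a", "a", "a", "a"]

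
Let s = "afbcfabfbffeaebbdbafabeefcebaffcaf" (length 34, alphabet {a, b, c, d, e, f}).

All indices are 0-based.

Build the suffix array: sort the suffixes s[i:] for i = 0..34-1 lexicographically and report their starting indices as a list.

rank | idx | suffix
   0 |  20 | abeefcebaffcaf
   1 |   5 | abfbffeaebbdbafabeefcebaffcaf
   2 |  12 | aebbdbafabeefcebaffcaf
   3 |  32 | af
   4 |  18 | afabeefcebaffcaf
   5 |   0 | afbcfabfbffeaebbdbafabeefcebaffcaf
   6 |  28 | affcaf
   7 |  17 | bafabeefcebaffcaf
   8 |  27 | baffcaf
   9 |  14 | bbdbafabeefcebaffcaf
  10 |   2 | bcfabfbffeaebbdbafabeefcebaffcaf
  11 |  15 | bdbafabeefcebaffcaf
  12 |  21 | beefcebaffcaf
  13 |   6 | bfbffeaebbdbafabeefcebaffcaf
  14 |   8 | bffeaebbdbafabeefcebaffcaf
  15 |  31 | caf
  16 |  25 | cebaffcaf
  17 |   3 | cfabfbffeaebbdbafabeefcebaffcaf
  18 |  16 | dbafabeefcebaffcaf
  19 |  11 | eaebbdbafabeefcebaffcaf
  20 |  26 | ebaffcaf
  21 |  13 | ebbdbafabeefcebaffcaf
  22 |  22 | eefcebaffcaf
  23 |  23 | efcebaffcaf
  24 |  33 | f
  25 |  19 | fabeefcebaffcaf
  26 |   4 | fabfbffeaebbdbafabeefcebaffcaf
  27 |   1 | fbcfabfbffeaebbdbafabeefcebaffcaf
  28 |   7 | fbffeaebbdbafabeefcebaffcaf
  29 |  30 | fcaf
  30 |  24 | fcebaffcaf
  31 |  10 | feaebbdbafabeefcebaffcaf
  32 |  29 | ffcaf
  33 |   9 | ffeaebbdbafabeefcebaffcaf

[20, 5, 12, 32, 18, 0, 28, 17, 27, 14, 2, 15, 21, 6, 8, 31, 25, 3, 16, 11, 26, 13, 22, 23, 33, 19, 4, 1, 7, 30, 24, 10, 29, 9]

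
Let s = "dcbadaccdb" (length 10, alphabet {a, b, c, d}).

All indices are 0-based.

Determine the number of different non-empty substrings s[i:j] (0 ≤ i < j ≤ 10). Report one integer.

49

rank→(start, suffix):
  0 → (5, 'accdb')
  1 → (3, 'adaccdb')
  2 → (9, 'b')
  3 → (2, 'badaccdb')
  4 → (1, 'cbadaccdb')
  5 → (6, 'ccdb')
  6 → (7, 'cdb')
  7 → (4, 'daccdb')
  8 → (8, 'db')
  9 → (0, 'dcbadaccdb')

SA = [5, 3, 9, 2, 1, 6, 7, 4, 8, 0]
i: (SA[i-1],SA[i]) lcp shared
  1: (5,3) 1 'a'
  2: (3,9) 0 ''
  3: (9,2) 1 'b'
  4: (2,1) 0 ''
  5: (1,6) 1 'c'
  6: (6,7) 1 'c'
  7: (7,4) 0 ''
  8: (4,8) 1 'd'
  9: (8,0) 1 'd'

n(n+1)/2 = 10·11/2 = 55
Σ LCP = 0 + 1 + 0 + 1 + 0 + 1 + 1 + 0 + 1 + 1 = 6
distinct = 55 − 6 = 49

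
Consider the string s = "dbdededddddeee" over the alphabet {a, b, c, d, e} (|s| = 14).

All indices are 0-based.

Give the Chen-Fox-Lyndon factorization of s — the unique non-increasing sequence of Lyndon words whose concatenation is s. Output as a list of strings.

["d", "bdededddddeee"]

emit factor 1: 'd' (i=0, period=1)
emit factor 2: 'bdededddddeee' (i=1, period=13)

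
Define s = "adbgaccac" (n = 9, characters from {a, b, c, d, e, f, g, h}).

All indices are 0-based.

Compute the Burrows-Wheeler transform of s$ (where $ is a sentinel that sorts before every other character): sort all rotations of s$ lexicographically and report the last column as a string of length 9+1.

ccg$dacaab

rank  rotation    last
    0  $adbgaccac  c
    1  ac$adbgacc  c
    2  accac$adbg  g
    3  adbgaccac$  $
    4  bgaccac$ad  d
    5  c$adbgacca  a
    6  cac$adbgac  c
    7  ccac$adbga  a
    8  dbgaccac$a  a
    9  gaccac$adb  b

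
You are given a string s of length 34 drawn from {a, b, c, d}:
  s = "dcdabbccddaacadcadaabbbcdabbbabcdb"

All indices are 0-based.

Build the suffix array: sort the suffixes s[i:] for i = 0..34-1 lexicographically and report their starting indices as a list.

sorted suffixes:
  #0 SA[0]=18  'aabbbcdabbbabcdb'
  #1 SA[1]=10  'aacadcadaabbbcdabbbabcdb'
  #2 SA[2]=25  'abbbabcdb'
  #3 SA[3]=19  'abbbcdabbbabcdb'
  #4 SA[4]=3  'abbccddaacadcadaabbbcdabbbabcdb'
  #5 SA[5]=29  'abcdb'
  #6 SA[6]=11  'acadcadaabbbcdabbbabcdb'
  #7 SA[7]=16  'adaabbbcdabbbabcdb'
  #8 SA[8]=13  'adcadaabbbcdabbbabcdb'
  #9 SA[9]=33  'b'
  #10 SA[10]=28  'babcdb'
  #11 SA[11]=27  'bbabcdb'
  #12 SA[12]=26  'bbbabcdb'
  #13 SA[13]=20  'bbbcdabbbabcdb'
  #14 SA[14]=4  'bbccddaacadcadaabbbcdabbbabcdb'
  #15 SA[15]=21  'bbcdabbbabcdb'
  #16 SA[16]=5  'bccddaacadcadaabbbcdabbbabcdb'
  #17 SA[17]=22  'bcdabbbabcdb'
  #18 SA[18]=30  'bcdb'
  #19 SA[19]=15  'cadaabbbcdabbbabcdb'
  #20 SA[20]=12  'cadcadaabbbcdabbbabcdb'
  #21 SA[21]=6  'ccddaacadcadaabbbcdabbbabcdb'
  #22 SA[22]=23  'cdabbbabcdb'
  #23 SA[23]=1  'cdabbccddaacadcadaabbbcdabbbabcdb'
  #24 SA[24]=31  'cdb'
  #25 SA[25]=7  'cddaacadcadaabbbcdabbbabcdb'
  #26 SA[26]=17  'daabbbcdabbbabcdb'
  #27 SA[27]=9  'daacadcadaabbbcdabbbabcdb'
  #28 SA[28]=24  'dabbbabcdb'
  #29 SA[29]=2  'dabbccddaacadcadaabbbcdabbbabcdb'
  #30 SA[30]=32  'db'
  #31 SA[31]=14  'dcadaabbbcdabbbabcdb'
  #32 SA[32]=0  'dcdabbccddaacadcadaabbbcdabbbabcdb'
  #33 SA[33]=8  'ddaacadcadaabbbcdabbbabcdb'

[18, 10, 25, 19, 3, 29, 11, 16, 13, 33, 28, 27, 26, 20, 4, 21, 5, 22, 30, 15, 12, 6, 23, 1, 31, 7, 17, 9, 24, 2, 32, 14, 0, 8]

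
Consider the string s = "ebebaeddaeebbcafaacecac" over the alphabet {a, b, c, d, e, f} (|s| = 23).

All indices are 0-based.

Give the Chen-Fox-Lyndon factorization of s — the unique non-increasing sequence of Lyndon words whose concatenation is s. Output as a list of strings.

emit factor 1: 'e' (i=0, period=1)
emit factor 2: 'be' (i=1, period=2)
emit factor 3: 'b' (i=3, period=1)
emit factor 4: 'aeddaeebbcaf' (i=4, period=12)
emit factor 5: 'aacecac' (i=16, period=7)

["e", "be", "b", "aeddaeebbcaf", "aacecac"]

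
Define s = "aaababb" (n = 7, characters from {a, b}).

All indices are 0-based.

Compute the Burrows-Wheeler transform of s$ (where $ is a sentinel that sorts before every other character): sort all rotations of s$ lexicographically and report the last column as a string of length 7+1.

b$aabbaa

rank  rotation  last
    0  $aaababb  b
    1  aaababb$  $
    2  aababb$a  a
    3  ababb$aa  a
    4  abb$aaab  b
    5  b$aaabab  b
    6  babb$aaa  a
    7  bb$aaaba  a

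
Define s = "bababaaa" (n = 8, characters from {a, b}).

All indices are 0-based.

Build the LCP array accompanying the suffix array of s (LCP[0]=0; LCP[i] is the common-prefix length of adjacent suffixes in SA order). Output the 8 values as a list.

sorted suffixes:
  #0 SA[0]=7  'a'
  #1 SA[1]=6  'aa'
  #2 SA[2]=5  'aaa'
  #3 SA[3]=3  'abaaa'
  #4 SA[4]=1  'ababaaa'
  #5 SA[5]=4  'baaa'
  #6 SA[6]=2  'babaaa'
  #7 SA[7]=0  'bababaaa'

SA = [7, 6, 5, 3, 1, 4, 2, 0]
[i] adj suffixes → lcp
  [1] 7/6 → 1 ('a')
  [2] 6/5 → 2 ('aa')
  [3] 5/3 → 1 ('a')
  [4] 3/1 → 3 ('aba')
  [5] 1/4 → 0 ('')
  [6] 4/2 → 2 ('ba')
  [7] 2/0 → 4 ('baba')

[0, 1, 2, 1, 3, 0, 2, 4]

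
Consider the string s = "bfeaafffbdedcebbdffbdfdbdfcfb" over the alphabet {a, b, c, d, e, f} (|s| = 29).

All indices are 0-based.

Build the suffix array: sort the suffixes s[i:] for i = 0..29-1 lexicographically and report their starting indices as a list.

[3, 4, 28, 14, 8, 23, 19, 15, 0, 12, 26, 22, 11, 9, 24, 20, 16, 2, 13, 10, 27, 7, 18, 25, 21, 1, 6, 17, 5]

rank | idx | suffix
   0 |   3 | aafffbdedcebbdffbdfdbdfcfb
   1 |   4 | afffbdedcebbdffbdfdbdfcfb
   2 |  28 | b
   3 |  14 | bbdffbdfdbdfcfb
   4 |   8 | bdedcebbdffbdfdbdfcfb
   5 |  23 | bdfcfb
   6 |  19 | bdfdbdfcfb
   7 |  15 | bdffbdfdbdfcfb
   8 |   0 | bfeaafffbdedcebbdffbdfdbdfcfb
   9 |  12 | cebbdffbdfdbdfcfb
  10 |  26 | cfb
  11 |  22 | dbdfcfb
  12 |  11 | dcebbdffbdfdbdfcfb
  13 |   9 | dedcebbdffbdfdbdfcfb
  14 |  24 | dfcfb
  15 |  20 | dfdbdfcfb
  16 |  16 | dffbdfdbdfcfb
  17 |   2 | eaafffbdedcebbdffbdfdbdfcfb
  18 |  13 | ebbdffbdfdbdfcfb
  19 |  10 | edcebbdffbdfdbdfcfb
  20 |  27 | fb
  21 |   7 | fbdedcebbdffbdfdbdfcfb
  22 |  18 | fbdfdbdfcfb
  23 |  25 | fcfb
  24 |  21 | fdbdfcfb
  25 |   1 | feaafffbdedcebbdffbdfdbdfcfb
  26 |   6 | ffbdedcebbdffbdfdbdfcfb
  27 |  17 | ffbdfdbdfcfb
  28 |   5 | fffbdedcebbdffbdfdbdfcfb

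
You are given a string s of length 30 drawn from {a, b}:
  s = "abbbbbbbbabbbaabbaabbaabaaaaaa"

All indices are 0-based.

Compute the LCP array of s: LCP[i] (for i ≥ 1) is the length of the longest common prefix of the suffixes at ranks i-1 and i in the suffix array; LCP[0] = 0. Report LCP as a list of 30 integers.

[0, 1, 2, 3, 4, 5, 2, 3, 7, 1, 2, 6, 3, 4, 0, 3, 4, 8, 2, 1, 5, 9, 3, 2, 4, 3, 4, 5, 6, 7]

rank→(start, suffix):
  0 → (29, 'a')
  1 → (28, 'aa')
  2 → (27, 'aaa')
  3 → (26, 'aaaa')
  4 → (25, 'aaaaa')
  5 → (24, 'aaaaaa')
  6 → (21, 'aabaaaaaa')
  7 → (17, 'aabbaabaaaaaa')
  8 → (13, 'aabbaabbaabaaaaaa')
  9 → (22, 'abaaaaaa')
  10 → (18, 'abbaabaaaaaa')
  11 → (14, 'abbaabbaabaaaaaa')
  12 → (9, 'abbbaabbaabbaabaaaaaa')
  13 → (0, 'abbbbbbbbabbbaabbaabbaabaaaaaa')
  14 → (23, 'baaaaaa')
  15 → (20, 'baabaaaaaa')
  16 → (16, 'baabbaabaaaaaa')
  17 → (12, 'baabbaabbaabaaaaaa')
  18 → (8, 'babbbaabbaabbaabaaaaaa')
  19 → (19, 'bbaabaaaaaa')
  20 → (15, 'bbaabbaabaaaaaa')
  21 → (11, 'bbaabbaabbaabaaaaaa')
  22 → (7, 'bbabbbaabbaabbaabaaaaaa')
  23 → (10, 'bbbaabbaabbaabaaaaaa')
  24 → (6, 'bbbabbbaabbaabbaabaaaaaa')
  25 → (5, 'bbbbabbbaabbaabbaabaaaaaa')
  26 → (4, 'bbbbbabbbaabbaabbaabaaaaaa')
  27 → (3, 'bbbbbbabbbaabbaabbaabaaaaaa')
  28 → (2, 'bbbbbbbabbbaabbaabbaabaaaaaa')
  29 → (1, 'bbbbbbbbabbbaabbaabbaabaaaaaa')

SA = [29, 28, 27, 26, 25, 24, 21, 17, 13, 22, 18, 14, 9, 0, 23, 20, 16, 12, 8, 19, 15, 11, 7, 10, 6, 5, 4, 3, 2, 1]
i: (SA[i-1],SA[i]) lcp shared
  1: (29,28) 1 'a'
  2: (28,27) 2 'aa'
  3: (27,26) 3 'aaa'
  4: (26,25) 4 'aaaa'
  5: (25,24) 5 'aaaaa'
  6: (24,21) 2 'aa'
  7: (21,17) 3 'aab'
  8: (17,13) 7 'aabbaab'
  9: (13,22) 1 'a'
  10: (22,18) 2 'ab'
  11: (18,14) 6 'abbaab'
  12: (14,9) 3 'abb'
  13: (9,0) 4 'abbb'
  14: (0,23) 0 ''
  15: (23,20) 3 'baa'
  16: (20,16) 4 'baab'
  17: (16,12) 8 'baabbaab'
  18: (12,8) 2 'ba'
  19: (8,19) 1 'b'
  20: (19,15) 5 'bbaab'
  21: (15,11) 9 'bbaabbaab'
  22: (11,7) 3 'bba'
  23: (7,10) 2 'bb'
  24: (10,6) 4 'bbba'
  25: (6,5) 3 'bbb'
  26: (5,4) 4 'bbbb'
  27: (4,3) 5 'bbbbb'
  28: (3,2) 6 'bbbbbb'
  29: (2,1) 7 'bbbbbbb'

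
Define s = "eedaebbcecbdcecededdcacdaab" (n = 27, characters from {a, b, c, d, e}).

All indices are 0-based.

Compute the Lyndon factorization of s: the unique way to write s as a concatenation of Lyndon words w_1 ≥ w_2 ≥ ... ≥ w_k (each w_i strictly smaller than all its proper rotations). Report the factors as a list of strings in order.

["e", "e", "d", "aebbcecbdcecededdc", "acd", "aab"]

emit factor 1: 'e' (i=0, period=1)
emit factor 2: 'e' (i=1, period=1)
emit factor 3: 'd' (i=2, period=1)
emit factor 4: 'aebbcecbdcecededdc' (i=3, period=18)
emit factor 5: 'acd' (i=21, period=3)
emit factor 6: 'aab' (i=24, period=3)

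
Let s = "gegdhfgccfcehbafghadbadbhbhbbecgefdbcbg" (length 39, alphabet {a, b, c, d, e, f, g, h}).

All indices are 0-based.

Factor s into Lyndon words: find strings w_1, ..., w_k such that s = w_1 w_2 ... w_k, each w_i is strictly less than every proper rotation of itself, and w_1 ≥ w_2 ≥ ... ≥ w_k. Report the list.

["g", "eg", "dhfg", "ccfceh", "b", "afgh", "adbadbhbhbbecgefdbcbg"]

emit factor 1: 'g' (i=0, period=1)
emit factor 2: 'eg' (i=1, period=2)
emit factor 3: 'dhfg' (i=3, period=4)
emit factor 4: 'ccfceh' (i=7, period=6)
emit factor 5: 'b' (i=13, period=1)
emit factor 6: 'afgh' (i=14, period=4)
emit factor 7: 'adbadbhbhbbecgefdbcbg' (i=18, period=21)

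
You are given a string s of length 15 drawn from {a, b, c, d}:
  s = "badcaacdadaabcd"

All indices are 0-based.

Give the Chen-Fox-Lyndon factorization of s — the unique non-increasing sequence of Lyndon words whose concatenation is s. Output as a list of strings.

emit factor 1: 'b' (i=0, period=1)
emit factor 2: 'adc' (i=1, period=3)
emit factor 3: 'aacdad' (i=4, period=6)
emit factor 4: 'aabcd' (i=10, period=5)

["b", "adc", "aacdad", "aabcd"]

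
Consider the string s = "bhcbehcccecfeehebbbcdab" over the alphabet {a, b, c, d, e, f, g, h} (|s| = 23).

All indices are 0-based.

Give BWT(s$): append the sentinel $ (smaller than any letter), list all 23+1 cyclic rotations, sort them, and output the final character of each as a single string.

rank  rotation                  last
    0  $bhcbehcccecfeehebbbcdab  b
    1  ab$bhcbehcccecfeehebbbcd  d
    2  b$bhcbehcccecfeehebbbcda  a
    3  bbbcdab$bhcbehcccecfeehe  e
    4  bbcdab$bhcbehcccecfeeheb  b
    5  bcdab$bhcbehcccecfeehebb  b
    6  behcccecfeehebbbcdab$bhc  c
    7  bhcbehcccecfeehebbbcdab$  $
    8  cbehcccecfeehebbbcdab$bh  h
    9  cccecfeehebbbcdab$bhcbeh  h
   10  ccecfeehebbbcdab$bhcbehc  c
   11  cdab$bhcbehcccecfeehebbb  b
   12  cecfeehebbbcdab$bhcbehcc  c
   13  cfeehebbbcdab$bhcbehccce  e
   14  dab$bhcbehcccecfeehebbbc  c
   15  ebbbcdab$bhcbehcccecfeeh  h
   16  ecfeehebbbcdab$bhcbehccc  c
   17  eehebbbcdab$bhcbehcccecf  f
   18  ehcccecfeehebbbcdab$bhcb  b
   19  ehebbbcdab$bhcbehcccecfe  e
   20  feehebbbcdab$bhcbehcccec  c
   21  hcbehcccecfeehebbbcdab$b  b
   22  hcccecfeehebbbcdab$bhcbe  e
   23  hebbbcdab$bhcbehcccecfee  e

bdaebbc$hhcbcechcfbecbee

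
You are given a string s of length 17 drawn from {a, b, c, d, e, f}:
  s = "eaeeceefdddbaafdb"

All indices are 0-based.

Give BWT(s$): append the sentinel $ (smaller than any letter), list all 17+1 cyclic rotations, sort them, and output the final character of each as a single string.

bbeaddefddf$eaceae

rank  rotation            last
    0  $eaeeceefdddbaafdb  b
    1  aafdb$eaeeceefdddb  b
    2  aeeceefdddbaafdb$e  e
    3  afdb$eaeeceefdddba  a
    4  b$eaeeceefdddbaafd  d
    5  baafdb$eaeeceefddd  d
    6  ceefdddbaafdb$eaee  e
    7  db$eaeeceefdddbaaf  f
    8  dbaafdb$eaeeceefdd  d
    9  ddbaafdb$eaeeceefd  d
   10  dddbaafdb$eaeeceef  f
   11  eaeeceefdddbaafdb$  $
   12  eceefdddbaafdb$eae  e
   13  eeceefdddbaafdb$ea  a
   14  eefdddbaafdb$eaeec  c
   15  efdddbaafdb$eaeece  e
   16  fdb$eaeeceefdddbaa  a
   17  fdddbaafdb$eaeecee  e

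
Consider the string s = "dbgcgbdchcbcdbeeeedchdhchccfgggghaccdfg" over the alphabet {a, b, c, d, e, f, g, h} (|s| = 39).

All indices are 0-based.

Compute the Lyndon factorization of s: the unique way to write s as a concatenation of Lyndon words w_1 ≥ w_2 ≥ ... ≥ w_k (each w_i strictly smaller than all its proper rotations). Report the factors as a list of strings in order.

emit factor 1: 'd' (i=0, period=1)
emit factor 2: 'bgcg' (i=1, period=4)
emit factor 3: 'bdchc' (i=5, period=5)
emit factor 4: 'bcdbeeeedchdhchccfggggh' (i=10, period=23)
emit factor 5: 'accdfg' (i=33, period=6)

["d", "bgcg", "bdchc", "bcdbeeeedchdhchccfggggh", "accdfg"]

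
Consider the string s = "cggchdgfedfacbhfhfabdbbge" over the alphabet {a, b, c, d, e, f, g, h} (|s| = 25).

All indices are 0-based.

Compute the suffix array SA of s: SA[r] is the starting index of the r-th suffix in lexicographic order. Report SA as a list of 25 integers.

sorted suffixes:
  #0 SA[0]=18  'abdbbge'
  #1 SA[1]=11  'acbhfhfabdbbge'
  #2 SA[2]=21  'bbge'
  #3 SA[3]=19  'bdbbge'
  #4 SA[4]=22  'bge'
  #5 SA[5]=13  'bhfhfabdbbge'
  #6 SA[6]=12  'cbhfhfabdbbge'
  #7 SA[7]=0  'cggchdgfedfacbhfhfabdbbge'
  #8 SA[8]=3  'chdgfedfacbhfhfabdbbge'
  #9 SA[9]=20  'dbbge'
  #10 SA[10]=9  'dfacbhfhfabdbbge'
  #11 SA[11]=5  'dgfedfacbhfhfabdbbge'
  #12 SA[12]=24  'e'
  #13 SA[13]=8  'edfacbhfhfabdbbge'
  #14 SA[14]=17  'fabdbbge'
  #15 SA[15]=10  'facbhfhfabdbbge'
  #16 SA[16]=7  'fedfacbhfhfabdbbge'
  #17 SA[17]=15  'fhfabdbbge'
  #18 SA[18]=2  'gchdgfedfacbhfhfabdbbge'
  #19 SA[19]=23  'ge'
  #20 SA[20]=6  'gfedfacbhfhfabdbbge'
  #21 SA[21]=1  'ggchdgfedfacbhfhfabdbbge'
  #22 SA[22]=4  'hdgfedfacbhfhfabdbbge'
  #23 SA[23]=16  'hfabdbbge'
  #24 SA[24]=14  'hfhfabdbbge'

[18, 11, 21, 19, 22, 13, 12, 0, 3, 20, 9, 5, 24, 8, 17, 10, 7, 15, 2, 23, 6, 1, 4, 16, 14]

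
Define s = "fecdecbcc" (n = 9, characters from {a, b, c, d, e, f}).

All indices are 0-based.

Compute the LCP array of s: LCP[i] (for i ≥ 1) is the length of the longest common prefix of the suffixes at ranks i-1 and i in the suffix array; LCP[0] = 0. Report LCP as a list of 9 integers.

[0, 0, 1, 1, 1, 0, 0, 2, 0]

sorted suffixes:
  #0 SA[0]=6  'bcc'
  #1 SA[1]=8  'c'
  #2 SA[2]=5  'cbcc'
  #3 SA[3]=7  'cc'
  #4 SA[4]=2  'cdecbcc'
  #5 SA[5]=3  'decbcc'
  #6 SA[6]=4  'ecbcc'
  #7 SA[7]=1  'ecdecbcc'
  #8 SA[8]=0  'fecdecbcc'

SA = [6, 8, 5, 7, 2, 3, 4, 1, 0]
[i] adj suffixes → lcp
  [1] 6/8 → 0 ('')
  [2] 8/5 → 1 ('c')
  [3] 5/7 → 1 ('c')
  [4] 7/2 → 1 ('c')
  [5] 2/3 → 0 ('')
  [6] 3/4 → 0 ('')
  [7] 4/1 → 2 ('ec')
  [8] 1/0 → 0 ('')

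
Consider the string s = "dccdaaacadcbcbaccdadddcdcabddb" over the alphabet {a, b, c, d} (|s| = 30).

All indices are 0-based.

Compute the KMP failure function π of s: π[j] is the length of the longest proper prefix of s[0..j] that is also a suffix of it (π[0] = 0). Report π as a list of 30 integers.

π[0] = 0
j=1 s[j]='c': π[1]=0 (border '')
j=2 s[j]='c': π[2]=0 (border '')
j=3 s[j]='d': π[3]=1 (border 'd')
j=4 s[j]='a': k: 1→0; π[4]=0 (border '')
j=5 s[j]='a': π[5]=0 (border '')
j=6 s[j]='a': π[6]=0 (border '')
j=7 s[j]='c': π[7]=0 (border '')
j=8 s[j]='a': π[8]=0 (border '')
j=9 s[j]='d': π[9]=1 (border 'd')
j=10 s[j]='c': π[10]=2 (border 'dc')
j=11 s[j]='b': k: 2→0; π[11]=0 (border '')
j=12 s[j]='c': π[12]=0 (border '')
j=13 s[j]='b': π[13]=0 (border '')
j=14 s[j]='a': π[14]=0 (border '')
j=15 s[j]='c': π[15]=0 (border '')
j=16 s[j]='c': π[16]=0 (border '')
j=17 s[j]='d': π[17]=1 (border 'd')
j=18 s[j]='a': k: 1→0; π[18]=0 (border '')
j=19 s[j]='d': π[19]=1 (border 'd')
j=20 s[j]='d': k: 1→0; π[20]=1 (border 'd')
j=21 s[j]='d': k: 1→0; π[21]=1 (border 'd')
j=22 s[j]='c': π[22]=2 (border 'dc')
j=23 s[j]='d': k: 2→0; π[23]=1 (border 'd')
j=24 s[j]='c': π[24]=2 (border 'dc')
j=25 s[j]='a': k: 2→0; π[25]=0 (border '')
j=26 s[j]='b': π[26]=0 (border '')
j=27 s[j]='d': π[27]=1 (border 'd')
j=28 s[j]='d': k: 1→0; π[28]=1 (border 'd')
j=29 s[j]='b': k: 1→0; π[29]=0 (border '')

[0, 0, 0, 1, 0, 0, 0, 0, 0, 1, 2, 0, 0, 0, 0, 0, 0, 1, 0, 1, 1, 1, 2, 1, 2, 0, 0, 1, 1, 0]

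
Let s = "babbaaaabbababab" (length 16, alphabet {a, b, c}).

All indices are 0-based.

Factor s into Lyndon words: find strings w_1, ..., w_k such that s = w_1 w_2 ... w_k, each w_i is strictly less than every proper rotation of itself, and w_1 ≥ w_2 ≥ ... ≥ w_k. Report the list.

emit factor 1: 'b' (i=0, period=1)
emit factor 2: 'abb' (i=1, period=3)
emit factor 3: 'aaaabbababab' (i=4, period=12)

["b", "abb", "aaaabbababab"]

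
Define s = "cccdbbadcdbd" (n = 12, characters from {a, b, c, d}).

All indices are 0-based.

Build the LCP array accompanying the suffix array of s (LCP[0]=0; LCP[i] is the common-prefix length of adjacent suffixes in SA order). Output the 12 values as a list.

rank→(start, suffix):
  0 → (6, 'adcdbd')
  1 → (5, 'badcdbd')
  2 → (4, 'bbadcdbd')
  3 → (10, 'bd')
  4 → (0, 'cccdbbadcdbd')
  5 → (1, 'ccdbbadcdbd')
  6 → (2, 'cdbbadcdbd')
  7 → (8, 'cdbd')
  8 → (11, 'd')
  9 → (3, 'dbbadcdbd')
  10 → (9, 'dbd')
  11 → (7, 'dcdbd')

SA = [6, 5, 4, 10, 0, 1, 2, 8, 11, 3, 9, 7]
[i] adj suffixes → lcp
  [1] 6/5 → 0 ('')
  [2] 5/4 → 1 ('b')
  [3] 4/10 → 1 ('b')
  [4] 10/0 → 0 ('')
  [5] 0/1 → 2 ('cc')
  [6] 1/2 → 1 ('c')
  [7] 2/8 → 3 ('cdb')
  [8] 8/11 → 0 ('')
  [9] 11/3 → 1 ('d')
  [10] 3/9 → 2 ('db')
  [11] 9/7 → 1 ('d')

[0, 0, 1, 1, 0, 2, 1, 3, 0, 1, 2, 1]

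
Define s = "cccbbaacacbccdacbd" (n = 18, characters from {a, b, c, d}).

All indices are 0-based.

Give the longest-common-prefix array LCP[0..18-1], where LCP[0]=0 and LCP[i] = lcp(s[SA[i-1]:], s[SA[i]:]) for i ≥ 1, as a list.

rank→(start, suffix):
  0 → (5, 'aacacbccdacbd')
  1 → (6, 'acacbccdacbd')
  2 → (8, 'acbccdacbd')
  3 → (14, 'acbd')
  4 → (4, 'baacacbccdacbd')
  5 → (3, 'bbaacacbccdacbd')
  6 → (10, 'bccdacbd')
  7 → (16, 'bd')
  8 → (7, 'cacbccdacbd')
  9 → (2, 'cbbaacacbccdacbd')
  10 → (9, 'cbccdacbd')
  11 → (15, 'cbd')
  12 → (1, 'ccbbaacacbccdacbd')
  13 → (0, 'cccbbaacacbccdacbd')
  14 → (11, 'ccdacbd')
  15 → (12, 'cdacbd')
  16 → (17, 'd')
  17 → (13, 'dacbd')

SA = [5, 6, 8, 14, 4, 3, 10, 16, 7, 2, 9, 15, 1, 0, 11, 12, 17, 13]
[i] adj suffixes → lcp
  [1] 5/6 → 1 ('a')
  [2] 6/8 → 2 ('ac')
  [3] 8/14 → 3 ('acb')
  [4] 14/4 → 0 ('')
  [5] 4/3 → 1 ('b')
  [6] 3/10 → 1 ('b')
  [7] 10/16 → 1 ('b')
  [8] 16/7 → 0 ('')
  [9] 7/2 → 1 ('c')
  [10] 2/9 → 2 ('cb')
  [11] 9/15 → 2 ('cb')
  [12] 15/1 → 1 ('c')
  [13] 1/0 → 2 ('cc')
  [14] 0/11 → 2 ('cc')
  [15] 11/12 → 1 ('c')
  [16] 12/17 → 0 ('')
  [17] 17/13 → 1 ('d')

[0, 1, 2, 3, 0, 1, 1, 1, 0, 1, 2, 2, 1, 2, 2, 1, 0, 1]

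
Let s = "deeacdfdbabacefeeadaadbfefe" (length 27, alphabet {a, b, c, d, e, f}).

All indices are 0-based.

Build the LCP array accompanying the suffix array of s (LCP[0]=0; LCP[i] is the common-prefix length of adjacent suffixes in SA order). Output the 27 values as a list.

[0, 1, 1, 2, 1, 2, 0, 2, 1, 0, 1, 0, 1, 2, 1, 1, 0, 1, 2, 1, 3, 1, 3, 0, 1, 2, 2]

sorted suffixes:
  #0 SA[0]=19  'aadbfefe'
  #1 SA[1]=9  'abacefeeadaadbfefe'
  #2 SA[2]=3  'acdfdbabacefeeadaadbfefe'
  #3 SA[3]=11  'acefeeadaadbfefe'
  #4 SA[4]=17  'adaadbfefe'
  #5 SA[5]=20  'adbfefe'
  #6 SA[6]=8  'babacefeeadaadbfefe'
  #7 SA[7]=10  'bacefeeadaadbfefe'
  #8 SA[8]=22  'bfefe'
  #9 SA[9]=4  'cdfdbabacefeeadaadbfefe'
  #10 SA[10]=12  'cefeeadaadbfefe'
  #11 SA[11]=18  'daadbfefe'
  #12 SA[12]=7  'dbabacefeeadaadbfefe'
  #13 SA[13]=21  'dbfefe'
  #14 SA[14]=0  'deeacdfdbabacefeeadaadbfefe'
  #15 SA[15]=5  'dfdbabacefeeadaadbfefe'
  #16 SA[16]=26  'e'
  #17 SA[17]=2  'eacdfdbabacefeeadaadbfefe'
  #18 SA[18]=16  'eadaadbfefe'
  #19 SA[19]=1  'eeacdfdbabacefeeadaadbfefe'
  #20 SA[20]=15  'eeadaadbfefe'
  #21 SA[21]=24  'efe'
  #22 SA[22]=13  'efeeadaadbfefe'
  #23 SA[23]=6  'fdbabacefeeadaadbfefe'
  #24 SA[24]=25  'fe'
  #25 SA[25]=14  'feeadaadbfefe'
  #26 SA[26]=23  'fefe'

SA = [19, 9, 3, 11, 17, 20, 8, 10, 22, 4, 12, 18, 7, 21, 0, 5, 26, 2, 16, 1, 15, 24, 13, 6, 25, 14, 23]
rank  pair      lcp
   1  s[19:],s[9:]  1  'a'
   2  s[9:],s[3:]  1  'a'
   3  s[3:],s[11:]  2  'ac'
   4  s[11:],s[17:]  1  'a'
   5  s[17:],s[20:]  2  'ad'
   6  s[20:],s[8:]  0  ''
   7  s[8:],s[10:]  2  'ba'
   8  s[10:],s[22:]  1  'b'
   9  s[22:],s[4:]  0  ''
  10  s[4:],s[12:]  1  'c'
  11  s[12:],s[18:]  0  ''
  12  s[18:],s[7:]  1  'd'
  13  s[7:],s[21:]  2  'db'
  14  s[21:],s[0:]  1  'd'
  15  s[0:],s[5:]  1  'd'
  16  s[5:],s[26:]  0  ''
  17  s[26:],s[2:]  1  'e'
  18  s[2:],s[16:]  2  'ea'
  19  s[16:],s[1:]  1  'e'
  20  s[1:],s[15:]  3  'eea'
  21  s[15:],s[24:]  1  'e'
  22  s[24:],s[13:]  3  'efe'
  23  s[13:],s[6:]  0  ''
  24  s[6:],s[25:]  1  'f'
  25  s[25:],s[14:]  2  'fe'
  26  s[14:],s[23:]  2  'fe'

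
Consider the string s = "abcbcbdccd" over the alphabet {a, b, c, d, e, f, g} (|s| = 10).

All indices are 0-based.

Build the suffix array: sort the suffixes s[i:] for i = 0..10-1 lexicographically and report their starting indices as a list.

rank→(start, suffix):
  0 → (0, 'abcbcbdccd')
  1 → (1, 'bcbcbdccd')
  2 → (3, 'bcbdccd')
  3 → (5, 'bdccd')
  4 → (2, 'cbcbdccd')
  5 → (4, 'cbdccd')
  6 → (7, 'ccd')
  7 → (8, 'cd')
  8 → (9, 'd')
  9 → (6, 'dccd')

[0, 1, 3, 5, 2, 4, 7, 8, 9, 6]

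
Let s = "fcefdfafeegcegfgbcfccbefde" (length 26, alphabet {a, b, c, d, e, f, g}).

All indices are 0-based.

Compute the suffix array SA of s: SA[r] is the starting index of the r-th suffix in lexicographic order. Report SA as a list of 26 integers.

[6, 16, 21, 20, 19, 1, 11, 17, 24, 4, 25, 8, 22, 2, 9, 12, 5, 18, 0, 23, 3, 7, 14, 15, 10, 13]

rank | idx | suffix
   0 |   6 | afeegcegfgbcfccbefde
   1 |  16 | bcfccbefde
   2 |  21 | befde
   3 |  20 | cbefde
   4 |  19 | ccbefde
   5 |   1 | cefdfafeegcegfgbcfccbefde
   6 |  11 | cegfgbcfccbefde
   7 |  17 | cfccbefde
   8 |  24 | de
   9 |   4 | dfafeegcegfgbcfccbefde
  10 |  25 | e
  11 |   8 | eegcegfgbcfccbefde
  12 |  22 | efde
  13 |   2 | efdfafeegcegfgbcfccbefde
  14 |   9 | egcegfgbcfccbefde
  15 |  12 | egfgbcfccbefde
  16 |   5 | fafeegcegfgbcfccbefde
  17 |  18 | fccbefde
  18 |   0 | fcefdfafeegcegfgbcfccbefde
  19 |  23 | fde
  20 |   3 | fdfafeegcegfgbcfccbefde
  21 |   7 | feegcegfgbcfccbefde
  22 |  14 | fgbcfccbefde
  23 |  15 | gbcfccbefde
  24 |  10 | gcegfgbcfccbefde
  25 |  13 | gfgbcfccbefde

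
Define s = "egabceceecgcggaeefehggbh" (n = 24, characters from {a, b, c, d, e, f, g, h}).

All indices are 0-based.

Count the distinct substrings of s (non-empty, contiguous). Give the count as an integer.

rank→(start, suffix):
  0 → (2, 'abceceecgcggaeefehggbh')
  1 → (14, 'aeefehggbh')
  2 → (3, 'bceceecgcggaeefehggbh')
  3 → (22, 'bh')
  4 → (4, 'ceceecgcggaeefehggbh')
  5 → (6, 'ceecgcggaeefehggbh')
  6 → (9, 'cgcggaeefehggbh')
  7 → (11, 'cggaeefehggbh')
  8 → (5, 'eceecgcggaeefehggbh')
  9 → (8, 'ecgcggaeefehggbh')
  10 → (7, 'eecgcggaeefehggbh')
  11 → (15, 'eefehggbh')
  12 → (16, 'efehggbh')
  13 → (0, 'egabceceecgcggaeefehggbh')
  14 → (18, 'ehggbh')
  15 → (17, 'fehggbh')
  16 → (1, 'gabceceecgcggaeefehggbh')
  17 → (13, 'gaeefehggbh')
  18 → (21, 'gbh')
  19 → (10, 'gcggaeefehggbh')
  20 → (12, 'ggaeefehggbh')
  21 → (20, 'ggbh')
  22 → (23, 'h')
  23 → (19, 'hggbh')

SA = [2, 14, 3, 22, 4, 6, 9, 11, 5, 8, 7, 15, 16, 0, 18, 17, 1, 13, 21, 10, 12, 20, 23, 19]
i: (SA[i-1],SA[i]) lcp shared
  1: (2,14) 1 'a'
  2: (14,3) 0 ''
  3: (3,22) 1 'b'
  4: (22,4) 0 ''
  5: (4,6) 2 'ce'
  6: (6,9) 1 'c'
  7: (9,11) 2 'cg'
  8: (11,5) 0 ''
  9: (5,8) 2 'ec'
  10: (8,7) 1 'e'
  11: (7,15) 2 'ee'
  12: (15,16) 1 'e'
  13: (16,0) 1 'e'
  14: (0,18) 1 'e'
  15: (18,17) 0 ''
  16: (17,1) 0 ''
  17: (1,13) 2 'ga'
  18: (13,21) 1 'g'
  19: (21,10) 1 'g'
  20: (10,12) 1 'g'
  21: (12,20) 2 'gg'
  22: (20,23) 0 ''
  23: (23,19) 1 'h'

n(n+1)/2 = 24·25/2 = 300
Σ LCP = 0 + 1 + 0 + 1 + 0 + 2 + 1 + 2 + 0 + 2 + 1 + 2 + 1 + 1 + 1 + 0 + 0 + 2 + 1 + 1 + 1 + 2 + 0 + 1 = 23
distinct = 300 − 23 = 277

277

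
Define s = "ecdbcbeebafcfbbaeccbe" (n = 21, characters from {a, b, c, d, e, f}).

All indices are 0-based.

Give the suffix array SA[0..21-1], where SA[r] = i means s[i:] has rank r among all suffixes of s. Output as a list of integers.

[15, 9, 14, 8, 13, 3, 19, 5, 18, 4, 17, 1, 11, 2, 20, 7, 16, 0, 6, 12, 10]

rank | idx | suffix
   0 |  15 | aeccbe
   1 |   9 | afcfbbaeccbe
   2 |  14 | baeccbe
   3 |   8 | bafcfbbaeccbe
   4 |  13 | bbaeccbe
   5 |   3 | bcbeebafcfbbaeccbe
   6 |  19 | be
   7 |   5 | beebafcfbbaeccbe
   8 |  18 | cbe
   9 |   4 | cbeebafcfbbaeccbe
  10 |  17 | ccbe
  11 |   1 | cdbcbeebafcfbbaeccbe
  12 |  11 | cfbbaeccbe
  13 |   2 | dbcbeebafcfbbaeccbe
  14 |  20 | e
  15 |   7 | ebafcfbbaeccbe
  16 |  16 | eccbe
  17 |   0 | ecdbcbeebafcfbbaeccbe
  18 |   6 | eebafcfbbaeccbe
  19 |  12 | fbbaeccbe
  20 |  10 | fcfbbaeccbe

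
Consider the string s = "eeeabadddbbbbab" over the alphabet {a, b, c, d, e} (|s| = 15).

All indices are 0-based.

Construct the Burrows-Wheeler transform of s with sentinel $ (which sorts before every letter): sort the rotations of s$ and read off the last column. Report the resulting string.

bbebababbdddaee$

rank  rotation          last
    0  $eeeabadddbbbbab  b
    1  ab$eeeabadddbbbb  b
    2  abadddbbbbab$eee  e
    3  adddbbbbab$eeeab  b
    4  b$eeeabadddbbbba  a
    5  bab$eeeabadddbbb  b
    6  badddbbbbab$eeea  a
    7  bbab$eeeabadddbb  b
    8  bbbab$eeeabadddb  b
    9  bbbbab$eeeabaddd  d
   10  dbbbbab$eeeabadd  d
   11  ddbbbbab$eeeabad  d
   12  dddbbbbab$eeeaba  a
   13  eabadddbbbbab$ee  e
   14  eeabadddbbbbab$e  e
   15  eeeabadddbbbbab$  $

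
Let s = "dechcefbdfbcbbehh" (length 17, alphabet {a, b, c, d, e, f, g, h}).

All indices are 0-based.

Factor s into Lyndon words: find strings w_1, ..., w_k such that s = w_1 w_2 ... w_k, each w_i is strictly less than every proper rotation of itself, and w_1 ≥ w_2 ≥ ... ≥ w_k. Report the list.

emit factor 1: 'de' (i=0, period=2)
emit factor 2: 'ch' (i=2, period=2)
emit factor 3: 'cef' (i=4, period=3)
emit factor 4: 'bdf' (i=7, period=3)
emit factor 5: 'bc' (i=10, period=2)
emit factor 6: 'bbehh' (i=12, period=5)

["de", "ch", "cef", "bdf", "bc", "bbehh"]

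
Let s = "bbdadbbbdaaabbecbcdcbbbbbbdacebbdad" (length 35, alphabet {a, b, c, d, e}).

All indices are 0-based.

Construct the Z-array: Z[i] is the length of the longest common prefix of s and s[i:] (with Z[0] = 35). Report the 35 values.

[35, 1, 0, 0, 0, 2, 4, 1, 0, 0, 0, 0, 2, 1, 0, 0, 1, 0, 0, 0, 2, 2, 2, 2, 4, 1, 0, 0, 0, 0, 5, 1, 0, 0, 0]

Z[0]=35
i=1: i≥r, start 0; Z[1]=1 extend→box=[1,2)
i=2: i≥r, start 0; Z[2]=0
i=3: i≥r, start 0; Z[3]=0
i=4: i≥r, start 0; Z[4]=0
i=5: i≥r, start 0; Z[5]=2 extend→box=[5,7)
i=6: min(r-i=1, Z[1]=1)=1; Z[6]=4 extend→box=[6,10)
i=7: min(r-i=3, Z[1]=1)=1; Z[7]=1
i=8: min(r-i=2, Z[2]=0)=0; Z[8]=0
i=9: min(r-i=1, Z[3]=0)=0; Z[9]=0
i=10: i≥r, start 0; Z[10]=0
i=11: i≥r, start 0; Z[11]=0
i=12: i≥r, start 0; Z[12]=2 extend→box=[12,14)
i=13: min(r-i=1, Z[1]=1)=1; Z[13]=1
i=14: i≥r, start 0; Z[14]=0
i=15: i≥r, start 0; Z[15]=0
i=16: i≥r, start 0; Z[16]=1 extend→box=[16,17)
i=17: i≥r, start 0; Z[17]=0
i=18: i≥r, start 0; Z[18]=0
i=19: i≥r, start 0; Z[19]=0
i=20: i≥r, start 0; Z[20]=2 extend→box=[20,22)
i=21: min(r-i=1, Z[1]=1)=1; Z[21]=2 extend→box=[21,23)
i=22: min(r-i=1, Z[1]=1)=1; Z[22]=2 extend→box=[22,24)
i=23: min(r-i=1, Z[1]=1)=1; Z[23]=2 extend→box=[23,25)
i=24: min(r-i=1, Z[1]=1)=1; Z[24]=4 extend→box=[24,28)
i=25: min(r-i=3, Z[1]=1)=1; Z[25]=1
i=26: min(r-i=2, Z[2]=0)=0; Z[26]=0
i=27: min(r-i=1, Z[3]=0)=0; Z[27]=0
i=28: i≥r, start 0; Z[28]=0
i=29: i≥r, start 0; Z[29]=0
i=30: i≥r, start 0; Z[30]=5 extend→box=[30,35)
i=31: min(r-i=4, Z[1]=1)=1; Z[31]=1
i=32: min(r-i=3, Z[2]=0)=0; Z[32]=0
i=33: min(r-i=2, Z[3]=0)=0; Z[33]=0
i=34: min(r-i=1, Z[4]=0)=0; Z[34]=0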